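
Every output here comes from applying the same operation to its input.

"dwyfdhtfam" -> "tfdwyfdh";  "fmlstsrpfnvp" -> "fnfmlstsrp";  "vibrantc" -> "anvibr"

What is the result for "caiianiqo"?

The transformation: delete the last 2 characters, then move the last 2 characters to the front (rotate right by 2).
On "caiianiqo": the first step gives "caiiani", and the second then gives "nicaiia".

nicaiia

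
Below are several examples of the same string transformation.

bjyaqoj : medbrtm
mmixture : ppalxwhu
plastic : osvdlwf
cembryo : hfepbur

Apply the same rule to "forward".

rizuudg

Rule — shift every letter 3 places forward in the alphabet (wrapping around), then swap each adjacent pair of characters (1↔2, 3↔4, ...).
Applying both steps to "forward": "iruzdug", then "rizuudg".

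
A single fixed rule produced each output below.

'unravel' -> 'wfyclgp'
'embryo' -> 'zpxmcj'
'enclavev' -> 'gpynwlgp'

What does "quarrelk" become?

In each case the input is transformed by: move the last character to the front, then shift every letter 11 places forward in the alphabet (wrapping around).
On "quarrelk" that produces "vbflccpw".
(Check on "embryo": → "oembry" → "zpxmcj" ✓)

vbflccpw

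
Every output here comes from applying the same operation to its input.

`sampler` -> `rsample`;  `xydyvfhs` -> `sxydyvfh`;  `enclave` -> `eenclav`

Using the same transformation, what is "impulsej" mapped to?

jimpulse

The transformation: move the last character to the front.
Applying that to "impulsej" gives "jimpulse".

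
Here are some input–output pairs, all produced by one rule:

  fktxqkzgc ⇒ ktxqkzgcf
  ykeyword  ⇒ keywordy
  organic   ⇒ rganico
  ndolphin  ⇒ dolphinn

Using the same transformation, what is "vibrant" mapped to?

The pattern: move the first character to the end.
Doing the same to "vibrant": "ibrantv".

ibrantv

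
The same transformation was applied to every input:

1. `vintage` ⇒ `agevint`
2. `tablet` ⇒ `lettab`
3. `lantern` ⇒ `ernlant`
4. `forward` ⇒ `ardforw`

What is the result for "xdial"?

ialxd

The transformation: move the last 3 characters to the front (rotate right by 3).
Doing the same to "xdial": "ialxd".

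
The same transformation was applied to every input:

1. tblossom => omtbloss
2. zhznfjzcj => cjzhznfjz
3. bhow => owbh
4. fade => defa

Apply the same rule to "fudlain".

infudla

In each case the input is transformed by: move the last 2 characters to the front (rotate right by 2).
On "fudlain" that produces "infudla".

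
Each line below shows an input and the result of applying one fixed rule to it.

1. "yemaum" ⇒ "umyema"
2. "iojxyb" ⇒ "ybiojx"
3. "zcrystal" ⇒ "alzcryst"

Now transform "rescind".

ndresci

What's happening: move the last 2 characters to the front (rotate right by 2).
On "rescind" that produces "ndresci".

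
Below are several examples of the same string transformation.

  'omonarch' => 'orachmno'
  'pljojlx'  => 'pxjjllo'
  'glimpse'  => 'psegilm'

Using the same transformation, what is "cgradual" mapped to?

In each case the input is transformed by: sort the characters into alphabetical order, then move the last 2 characters to the front (rotate right by 2).
Working it through for "cgradual": intermediate "aacdglru", final "ruaacdgl".

ruaacdgl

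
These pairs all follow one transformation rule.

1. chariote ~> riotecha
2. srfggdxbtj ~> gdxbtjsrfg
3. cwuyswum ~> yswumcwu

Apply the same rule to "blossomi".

ssomiblo

In each case the input is transformed by: swap the front and back halves of the string, then move the last character to the front.
"blossomi" → "somiblos" → "ssomiblo".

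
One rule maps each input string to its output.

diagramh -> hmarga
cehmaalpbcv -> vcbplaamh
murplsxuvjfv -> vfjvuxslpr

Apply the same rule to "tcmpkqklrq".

Rule — delete the first 2 characters, then reverse the string.
For "tcmpkqklrq", step one produces "mpkqklrq"; step two turns that into "qrlkqkpm".

qrlkqkpm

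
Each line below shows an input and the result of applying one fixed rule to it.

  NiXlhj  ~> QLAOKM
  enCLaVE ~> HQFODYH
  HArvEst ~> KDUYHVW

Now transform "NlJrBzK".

The pattern: shift every letter 3 places forward in the alphabet (wrapping around), then convert every letter to uppercase.
For "NlJrBzK", step one produces "QoMuEcN"; step two turns that into "QOMUECN".

QOMUECN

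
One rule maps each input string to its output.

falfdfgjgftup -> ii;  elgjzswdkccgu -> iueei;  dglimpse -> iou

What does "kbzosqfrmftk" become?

Rule — shift every letter 2 places forward in the alphabet (wrapping around), then keep only the vowels.
Applying both steps to "kbzosqfrmftk": "mdbqushtohvm", then "uo".

uo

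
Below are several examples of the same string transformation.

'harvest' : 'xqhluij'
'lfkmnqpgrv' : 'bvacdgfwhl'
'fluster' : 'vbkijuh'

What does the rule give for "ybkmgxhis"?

oracwnxyi

Looking at the pairs, the operation is to shift every letter 10 places backward in the alphabet (wrapping around).
So "ybkmgxhis" becomes "oracwnxyi".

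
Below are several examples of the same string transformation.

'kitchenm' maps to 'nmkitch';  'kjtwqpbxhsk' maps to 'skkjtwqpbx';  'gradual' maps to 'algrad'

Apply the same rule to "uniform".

rmunif

The rule is to move the last 3 characters to the front (rotate right by 3), then delete the first character.
"uniform" → "ormunif" → "rmunif".
(Check on "gradual": → "ualgrad" → "algrad" ✓)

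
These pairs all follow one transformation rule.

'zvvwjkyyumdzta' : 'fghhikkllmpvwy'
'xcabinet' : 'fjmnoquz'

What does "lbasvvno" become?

aehhmnxz

Each output is the input with this applied: shift every letter 12 places forward in the alphabet (wrapping around), then sort the characters into alphabetical order.
"lbasvvno" → "xnmehhza" → "aehhmnxz".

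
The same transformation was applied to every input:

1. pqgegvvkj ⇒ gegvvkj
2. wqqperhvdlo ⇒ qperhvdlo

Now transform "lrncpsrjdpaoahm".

The pattern: delete the first 2 characters.
For "lrncpsrjdpaoahm" the result is "ncpsrjdpaoahm".

ncpsrjdpaoahm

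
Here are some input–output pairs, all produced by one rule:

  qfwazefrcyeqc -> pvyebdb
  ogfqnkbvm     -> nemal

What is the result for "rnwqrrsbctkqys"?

qvqrbjx

Looking at the pairs, the operation is to shift every letter 1 place backward in the alphabet (wrapping around), then keep every other character starting from the first (positions 1st, 3rd, 5th, ...).
So "rnwqrrsbctkqys" becomes "qvqrbjx".
(Check on "ogfqnkbvm": → "nfepmjaul" → "nemal" ✓)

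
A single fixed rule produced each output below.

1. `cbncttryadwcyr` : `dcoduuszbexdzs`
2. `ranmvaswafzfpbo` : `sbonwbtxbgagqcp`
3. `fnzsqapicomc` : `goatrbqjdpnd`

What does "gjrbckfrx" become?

hkscdlgsy

Looking at the pairs, the operation is to shift every letter 1 place forward in the alphabet (wrapping around).
Applying that to "gjrbckfrx" gives "hkscdlgsy".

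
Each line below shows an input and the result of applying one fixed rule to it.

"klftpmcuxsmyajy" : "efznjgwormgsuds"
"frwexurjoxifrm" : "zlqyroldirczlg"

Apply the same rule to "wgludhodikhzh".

What's happening: shift every letter 6 places backward in the alphabet (wrapping around).
Applying that to "wgludhodikhzh" gives "qafoxbixcebtb".

qafoxbixcebtb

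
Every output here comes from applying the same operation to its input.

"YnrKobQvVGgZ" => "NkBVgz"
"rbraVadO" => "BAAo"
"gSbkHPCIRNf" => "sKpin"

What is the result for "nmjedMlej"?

MEmE

Looking at the pairs, the operation is to keep every other character starting from the second (positions 2nd, 4th, 6th, ...), then flip the case of every letter.
Working it through for "nmjedMlej": intermediate "meMe", final "MEmE".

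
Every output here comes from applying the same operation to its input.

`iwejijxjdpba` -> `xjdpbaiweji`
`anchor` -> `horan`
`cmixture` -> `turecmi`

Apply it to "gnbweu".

weugn

Looking at the pairs, the operation is to swap the front and back halves of the string, then delete the last character.
Working it through for "gnbweu": intermediate "weugnb", final "weugn".
(Check on "iwejijxjdpba": → "xjdpbaiwejij" → "xjdpbaiweji" ✓)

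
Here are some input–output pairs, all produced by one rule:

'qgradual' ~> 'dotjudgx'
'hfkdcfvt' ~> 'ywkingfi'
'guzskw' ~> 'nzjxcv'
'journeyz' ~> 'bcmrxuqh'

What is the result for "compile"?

The pattern: shift every letter 3 places forward in the alphabet (wrapping around), then move the last 2 characters to the front (rotate right by 2).
On "compile": the first step gives "frpsloh", and the second then gives "ohfrpsl".

ohfrpsl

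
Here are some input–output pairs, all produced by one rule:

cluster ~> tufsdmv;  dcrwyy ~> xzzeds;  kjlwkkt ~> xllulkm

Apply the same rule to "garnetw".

ofuxhbs

In each case the input is transformed by: shift every letter 1 place forward in the alphabet (wrapping around), then move the first 3 characters to the end (rotate left by 3).
"garnetw" → "hbsofux" → "ofuxhbs".
(Check on "kjlwkkt": → "lkmxllu" → "xllulkm" ✓)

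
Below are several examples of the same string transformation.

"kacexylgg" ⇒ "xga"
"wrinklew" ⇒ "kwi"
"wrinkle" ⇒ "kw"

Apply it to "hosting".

ih

What's happening: move the first 3 characters to the end (rotate left by 3), then keep one character in every 3, starting at position 2 (positions 2nd, 5th, 8th, ...).
On "hosting": the first step gives "tinghos", and the second then gives "ih".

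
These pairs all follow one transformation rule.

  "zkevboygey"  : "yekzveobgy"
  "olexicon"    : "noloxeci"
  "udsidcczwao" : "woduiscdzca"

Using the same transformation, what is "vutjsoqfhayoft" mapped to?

What's happening: swap each adjacent pair of characters (1↔2, 3↔4, ...), then move the last 2 characters to the front (rotate right by 2).
Doing the same to "vutjsoqfhayoft": "tfuvjtosfqahoy".

tfuvjtosfqahoy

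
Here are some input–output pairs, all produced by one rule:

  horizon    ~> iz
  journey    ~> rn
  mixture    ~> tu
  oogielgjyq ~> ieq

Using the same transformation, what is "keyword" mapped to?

Looking at the pairs, the operation is to swap each adjacent pair of characters (1↔2, 3↔4, ...), then keep one character in every 3, starting at position 3 (positions 3rd, 6th, 9th, ...).
Working it through for "keyword": intermediate "ekwyrod", final "wo".
(Check on "oogielgjyq": → "ooiglejgqy" → "ieq" ✓)

wo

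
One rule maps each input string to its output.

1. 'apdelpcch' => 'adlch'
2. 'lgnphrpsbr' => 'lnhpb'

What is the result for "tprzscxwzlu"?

trsxzu

In each case the input is transformed by: keep every other character starting from the first (positions 1st, 3rd, 5th, ...).
On "tprzscxwzlu" that produces "trsxzu".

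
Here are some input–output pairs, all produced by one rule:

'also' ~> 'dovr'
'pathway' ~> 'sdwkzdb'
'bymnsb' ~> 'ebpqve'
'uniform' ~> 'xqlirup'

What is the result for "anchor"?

dqfkru

In each case the input is transformed by: shift every letter 3 places forward in the alphabet (wrapping around).
On "anchor" that produces "dqfkru".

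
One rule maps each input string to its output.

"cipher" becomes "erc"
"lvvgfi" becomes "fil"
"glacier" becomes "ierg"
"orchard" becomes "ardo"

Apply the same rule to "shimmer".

mers

The transformation: move the first character to the end, then delete the first 3 characters.
On "shimmer": the first step gives "himmers", and the second then gives "mers".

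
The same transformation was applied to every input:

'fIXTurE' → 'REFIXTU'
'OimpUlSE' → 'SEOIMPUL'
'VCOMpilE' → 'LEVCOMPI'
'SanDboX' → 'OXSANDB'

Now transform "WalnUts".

What's happening: move the last 2 characters to the front (rotate right by 2), then convert every letter to uppercase.
Starting from "WalnUts": after the first operation, "tsWalnU"; after the second, "TSWALNU".

TSWALNU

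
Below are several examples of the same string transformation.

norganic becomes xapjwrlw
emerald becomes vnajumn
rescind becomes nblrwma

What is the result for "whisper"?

qrbynaf

What's happening: shift every letter 9 places forward in the alphabet (wrapping around), then move the first character to the end.
"whisper" → "fqrbyna" → "qrbynaf".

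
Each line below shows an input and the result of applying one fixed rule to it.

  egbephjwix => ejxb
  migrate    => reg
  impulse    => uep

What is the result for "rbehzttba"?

htr

The pattern: move the first 3 characters to the end (rotate left by 3), then keep one character in every 3, starting at position 1 (positions 1st, 4th, 7th, ...).
For "rbehzttba", step one produces "hzttbarbe"; step two turns that into "htr".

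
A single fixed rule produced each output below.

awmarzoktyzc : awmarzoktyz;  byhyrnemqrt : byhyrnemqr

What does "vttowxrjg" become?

The transformation: delete the last character.
So "vttowxrjg" becomes "vttowxrj".

vttowxrj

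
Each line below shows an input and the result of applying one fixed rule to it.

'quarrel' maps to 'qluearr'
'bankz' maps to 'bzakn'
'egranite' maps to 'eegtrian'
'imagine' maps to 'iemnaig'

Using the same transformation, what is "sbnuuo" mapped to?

The rule is to take characters alternately from the front and the back (1st, last, 2nd, 2nd-last, ...).
Applying that to "sbnuuo" gives "sobunu".

sobunu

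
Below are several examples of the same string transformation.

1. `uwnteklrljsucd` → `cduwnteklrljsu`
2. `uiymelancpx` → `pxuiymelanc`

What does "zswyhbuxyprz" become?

The pattern: move the last 2 characters to the front (rotate right by 2).
Doing the same to "zswyhbuxyprz": "rzzswyhbuxyp".

rzzswyhbuxyp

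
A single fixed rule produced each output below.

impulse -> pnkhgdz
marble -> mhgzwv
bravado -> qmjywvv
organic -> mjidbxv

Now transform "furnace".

The transformation: sort the characters into reverse alphabetical order, then shift every letter 5 places backward in the alphabet (wrapping around).
"furnace" → "urnfeca" → "pmiazxv".

pmiazxv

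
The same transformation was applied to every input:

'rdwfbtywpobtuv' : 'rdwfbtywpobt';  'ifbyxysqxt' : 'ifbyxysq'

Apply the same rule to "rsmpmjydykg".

rsmpmjydy

Looking at the pairs, the operation is to delete the last 2 characters.
Applying that to "rsmpmjydykg" gives "rsmpmjydy".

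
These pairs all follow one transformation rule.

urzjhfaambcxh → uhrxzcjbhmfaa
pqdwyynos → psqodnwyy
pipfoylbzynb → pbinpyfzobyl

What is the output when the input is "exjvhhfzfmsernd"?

edxnjrvehshmffz

Each output is the input with this applied: take characters alternately from the front and the back (1st, last, 2nd, 2nd-last, ...).
Doing the same to "exjvhhfzfmsernd": "edxnjrvehshmffz".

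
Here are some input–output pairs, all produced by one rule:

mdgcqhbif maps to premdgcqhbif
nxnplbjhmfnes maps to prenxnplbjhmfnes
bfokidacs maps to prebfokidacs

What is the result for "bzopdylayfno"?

Rule — prepend "pre".
"bzopdylayfno" → "prebzopdylayfno".

prebzopdylayfno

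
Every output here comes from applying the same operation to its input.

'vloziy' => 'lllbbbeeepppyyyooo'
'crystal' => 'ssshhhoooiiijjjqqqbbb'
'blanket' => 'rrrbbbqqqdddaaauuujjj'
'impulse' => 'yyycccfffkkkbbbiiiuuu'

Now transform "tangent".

jjjqqqdddwwwuuudddjjj

Each output is the input with this applied: shift every letter 10 places backward in the alphabet (wrapping around), then repeat every character 3 times.
For "tangent", step one produces "jqdwudj"; step two turns that into "jjjqqqdddwwwuuudddjjj".
(Check on "crystal": → "shoijqb" → "ssshhhoooiiijjjqqqbbb" ✓)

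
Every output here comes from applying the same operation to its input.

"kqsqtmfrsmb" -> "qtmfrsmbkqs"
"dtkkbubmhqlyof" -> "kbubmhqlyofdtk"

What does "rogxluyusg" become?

xluyusgrog

Each output is the input with this applied: move the first 3 characters to the end (rotate left by 3).
Applying that to "rogxluyusg" gives "xluyusgrog".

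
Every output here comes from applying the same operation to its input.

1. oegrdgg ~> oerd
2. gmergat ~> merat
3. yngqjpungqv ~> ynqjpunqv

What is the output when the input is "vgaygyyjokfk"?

vayyyjokfk

In each case the input is transformed by: remove every "g".
For "vgaygyyjokfk" the result is "vayyyjokfk".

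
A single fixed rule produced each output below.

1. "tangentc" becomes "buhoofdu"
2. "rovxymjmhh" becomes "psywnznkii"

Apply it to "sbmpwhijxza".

ctqnixkjayb

The pattern: shift every letter 1 place forward in the alphabet (wrapping around), then swap each adjacent pair of characters (1↔2, 3↔4, ...).
Doing the same to "sbmpwhijxza": "ctqnixkjayb".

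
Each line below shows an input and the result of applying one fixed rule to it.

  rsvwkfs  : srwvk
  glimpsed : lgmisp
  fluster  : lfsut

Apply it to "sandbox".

asdnb

Each output is the input with this applied: delete the last 2 characters, then swap each adjacent pair of characters (1↔2, 3↔4, ...).
For "sandbox" the result is "asdnb".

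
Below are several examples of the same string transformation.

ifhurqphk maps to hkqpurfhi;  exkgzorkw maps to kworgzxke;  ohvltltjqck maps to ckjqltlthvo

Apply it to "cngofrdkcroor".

The pattern: reverse the string, then swap each adjacent pair of characters (1↔2, 3↔4, ...).
On "cngofrdkcroor": the first step gives "roorckdrfognc", and the second then gives "orrokcrdofngc".

orrokcrdofngc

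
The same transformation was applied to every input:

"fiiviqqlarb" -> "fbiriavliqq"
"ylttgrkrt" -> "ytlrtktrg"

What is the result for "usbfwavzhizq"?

The rule is to take characters alternately from the front and the back (1st, last, 2nd, 2nd-last, ...).
"usbfwavzhizq" → "uqszbifhwzav".

uqszbifhwzav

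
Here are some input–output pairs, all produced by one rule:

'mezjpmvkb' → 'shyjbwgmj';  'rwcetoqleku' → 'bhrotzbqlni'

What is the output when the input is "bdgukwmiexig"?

ufdyadrhtjfb

Looking at the pairs, the operation is to move the last 3 characters to the front (rotate right by 3), then shift every letter 3 places backward in the alphabet (wrapping around).
Working it through for "bdgukwmiexig": intermediate "xigbdgukwmie", final "ufdyadrhtjfb".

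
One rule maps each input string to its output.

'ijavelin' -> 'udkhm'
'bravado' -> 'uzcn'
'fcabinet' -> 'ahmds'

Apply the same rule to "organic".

Each output is the input with this applied: shift every letter 1 place backward in the alphabet (wrapping around), then delete the first 3 characters.
Applying both steps to "organic": "nqfzmhb", then "zmhb".

zmhb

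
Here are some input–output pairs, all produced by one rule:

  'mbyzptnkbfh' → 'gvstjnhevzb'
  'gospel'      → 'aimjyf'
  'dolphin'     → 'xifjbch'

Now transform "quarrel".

What's happening: shift every letter 6 places backward in the alphabet (wrapping around).
"quarrel" → "koullyf".

koullyf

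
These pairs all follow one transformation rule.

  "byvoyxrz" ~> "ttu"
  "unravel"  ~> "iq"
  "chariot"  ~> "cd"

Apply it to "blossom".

Looking at the pairs, the operation is to keep one character in every 3, starting at position 2 (positions 2nd, 5th, 8th, ...), then shift every letter 5 places backward in the alphabet (wrapping around).
Starting from "blossom": after the first operation, "ls"; after the second, "gn".

gn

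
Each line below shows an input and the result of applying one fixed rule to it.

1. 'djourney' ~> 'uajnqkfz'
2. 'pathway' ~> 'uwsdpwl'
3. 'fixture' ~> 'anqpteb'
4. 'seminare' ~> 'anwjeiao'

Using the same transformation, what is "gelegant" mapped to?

pjwcahac

Rule — reverse the string, then shift every letter 4 places backward in the alphabet (wrapping around).
So "gelegant" becomes "pjwcahac".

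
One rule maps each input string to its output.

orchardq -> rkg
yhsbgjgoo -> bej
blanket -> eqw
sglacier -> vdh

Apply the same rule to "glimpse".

jph

In each case the input is transformed by: keep one character in every 3, starting at position 1 (positions 1st, 4th, 7th, ...), then shift every letter 3 places forward in the alphabet (wrapping around).
"glimpse" → "gme" → "jph".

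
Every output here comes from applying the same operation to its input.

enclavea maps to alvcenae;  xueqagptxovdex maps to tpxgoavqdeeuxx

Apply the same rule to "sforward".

The pattern: take characters alternately from the front and the back (1st, last, 2nd, 2nd-last, ...), then reverse the string.
Starting from "sforward": after the first operation, "sdfroarw"; after the second, "wraorfds".

wraorfds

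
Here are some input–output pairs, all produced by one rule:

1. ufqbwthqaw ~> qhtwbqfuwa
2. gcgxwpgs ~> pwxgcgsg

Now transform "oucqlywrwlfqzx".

Looking at the pairs, the operation is to reverse the string, then move the first 2 characters to the end (rotate left by 2).
"oucqlywrwlfqzx" → "xzqflwrwylqcuo" → "qflwrwylqcuoxz".

qflwrwylqcuoxz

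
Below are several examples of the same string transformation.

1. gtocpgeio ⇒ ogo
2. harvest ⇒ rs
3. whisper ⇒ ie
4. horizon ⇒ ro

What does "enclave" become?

cv

The transformation: keep one character in every 3, starting at position 3 (positions 3rd, 6th, 9th, ...).
Applying that to "enclave" gives "cv".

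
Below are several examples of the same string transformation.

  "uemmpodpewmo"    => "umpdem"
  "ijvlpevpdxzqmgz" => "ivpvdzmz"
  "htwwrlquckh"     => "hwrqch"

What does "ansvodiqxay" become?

asoixy

Looking at the pairs, the operation is to keep every other character starting from the first (positions 1st, 3rd, 5th, ...).
"ansvodiqxay" → "asoixy".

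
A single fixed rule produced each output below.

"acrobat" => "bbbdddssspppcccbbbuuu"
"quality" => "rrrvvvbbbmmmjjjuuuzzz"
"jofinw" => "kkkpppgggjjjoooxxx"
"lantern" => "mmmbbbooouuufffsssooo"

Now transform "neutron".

ooofffvvvuuussspppooo

Rule — repeat every character 3 times, then shift every letter 1 place forward in the alphabet (wrapping around).
Applying that to "neutron" gives "ooofffvvvuuussspppooo".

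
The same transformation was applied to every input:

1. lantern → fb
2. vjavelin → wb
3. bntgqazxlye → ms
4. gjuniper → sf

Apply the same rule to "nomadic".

wq

Each output is the input with this applied: shift every letter 12 places backward in the alphabet (wrapping around), then keep only the last 2 characters.
On "nomadic" that produces "wq".
(Check on "lantern": → "zobhsfb" → "fb" ✓)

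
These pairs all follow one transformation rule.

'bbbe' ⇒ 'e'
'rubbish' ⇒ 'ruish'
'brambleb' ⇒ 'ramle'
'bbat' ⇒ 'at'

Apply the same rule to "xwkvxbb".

xwkvx

The rule is to remove every "b".
For "xwkvxbb" the result is "xwkvx".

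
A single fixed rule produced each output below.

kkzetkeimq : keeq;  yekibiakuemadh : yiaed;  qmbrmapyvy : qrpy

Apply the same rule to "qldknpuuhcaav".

qkucv

In each case the input is transformed by: keep one character in every 3, starting at position 1 (positions 1st, 4th, 7th, ...).
For "qldknpuuhcaav" the result is "qkucv".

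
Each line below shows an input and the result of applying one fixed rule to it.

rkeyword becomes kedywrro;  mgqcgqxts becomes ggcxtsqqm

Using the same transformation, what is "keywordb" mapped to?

In each case the input is transformed by: sort the characters into reverse alphabetical order, then move the last 3 characters to the front (rotate right by 3).
"keywordb" → "ywrokedb" → "edbywrok".

edbywrok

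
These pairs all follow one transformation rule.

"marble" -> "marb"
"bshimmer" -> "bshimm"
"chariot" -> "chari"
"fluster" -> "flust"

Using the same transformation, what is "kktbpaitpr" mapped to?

kktbpait

In each case the input is transformed by: delete the last 2 characters.
"kktbpaitpr" → "kktbpait".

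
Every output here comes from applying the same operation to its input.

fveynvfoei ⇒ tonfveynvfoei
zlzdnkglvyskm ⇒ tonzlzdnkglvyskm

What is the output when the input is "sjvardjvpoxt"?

Each output is the input with this applied: prepend "ton".
Doing the same to "sjvardjvpoxt": "tonsjvardjvpoxt".

tonsjvardjvpoxt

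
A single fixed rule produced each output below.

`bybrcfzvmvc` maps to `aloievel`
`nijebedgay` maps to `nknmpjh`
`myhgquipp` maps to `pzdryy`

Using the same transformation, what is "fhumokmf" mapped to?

vxtvo

Rule — shift every letter 9 places forward in the alphabet (wrapping around), then delete the first 3 characters.
Applying both steps to "fhumokmf": "oqdvxtvo", then "vxtvo".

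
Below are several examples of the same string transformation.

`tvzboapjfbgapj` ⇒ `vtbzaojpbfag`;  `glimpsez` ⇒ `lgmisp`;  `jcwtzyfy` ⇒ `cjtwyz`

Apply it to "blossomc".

The pattern: swap each adjacent pair of characters (1↔2, 3↔4, ...), then delete the last 2 characters.
On "blossomc": the first step gives "lbsooscm", and the second then gives "lbsoos".

lbsoos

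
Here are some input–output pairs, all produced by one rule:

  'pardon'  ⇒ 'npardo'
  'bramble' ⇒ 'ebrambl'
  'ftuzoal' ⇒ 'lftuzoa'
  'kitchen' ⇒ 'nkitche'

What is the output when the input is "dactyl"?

ldacty

Looking at the pairs, the operation is to move the last character to the front.
So "dactyl" becomes "ldacty".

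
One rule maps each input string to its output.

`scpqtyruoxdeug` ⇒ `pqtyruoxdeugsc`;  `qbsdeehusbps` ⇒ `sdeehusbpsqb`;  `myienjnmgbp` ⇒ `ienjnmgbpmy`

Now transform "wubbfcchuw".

The pattern: move the first 2 characters to the end (rotate left by 2).
Doing the same to "wubbfcchuw": "bbfcchuwwu".

bbfcchuwwu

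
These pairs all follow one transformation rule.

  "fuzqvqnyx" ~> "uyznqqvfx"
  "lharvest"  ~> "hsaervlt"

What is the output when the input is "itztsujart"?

The transformation: take characters alternately from the front and the back (1st, last, 2nd, 2nd-last, ...), then move the first 2 characters to the end (rotate left by 2).
For "itztsujart", step one produces "ittrzatjsu"; step two turns that into "trzatjsuit".

trzatjsuit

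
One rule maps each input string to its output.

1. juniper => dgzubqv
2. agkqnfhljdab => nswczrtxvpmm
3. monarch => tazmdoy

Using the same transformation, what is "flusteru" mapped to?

What's happening: swap the first and last characters, then shift every letter 12 places forward in the alphabet (wrapping around).
For "flusteru", step one produces "ulusterf"; step two turns that into "gxgefqdr".
(Check on "monarch": → "honarcm" → "tazmdoy" ✓)

gxgefqdr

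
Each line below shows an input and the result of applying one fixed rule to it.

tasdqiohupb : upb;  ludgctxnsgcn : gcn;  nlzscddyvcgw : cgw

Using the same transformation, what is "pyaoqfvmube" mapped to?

ube

Rule — keep only the last 3 characters.
Doing the same to "pyaoqfvmube": "ube".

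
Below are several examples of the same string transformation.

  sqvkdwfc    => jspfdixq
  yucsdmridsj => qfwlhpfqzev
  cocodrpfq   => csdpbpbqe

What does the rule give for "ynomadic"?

Rule — shift every letter 13 places forward in the alphabet (wrapping around) — i.e. ROT13, then move the last 3 characters to the front (rotate right by 3).
Applying both steps to "ynomadic": "labznqvp", then "qvplabzn".

qvplabzn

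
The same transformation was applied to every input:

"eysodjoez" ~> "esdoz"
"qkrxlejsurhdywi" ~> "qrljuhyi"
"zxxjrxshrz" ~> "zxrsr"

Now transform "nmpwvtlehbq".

npvlhq

In each case the input is transformed by: keep every other character starting from the first (positions 1st, 3rd, 5th, ...).
For "nmpwvtlehbq" the result is "npvlhq".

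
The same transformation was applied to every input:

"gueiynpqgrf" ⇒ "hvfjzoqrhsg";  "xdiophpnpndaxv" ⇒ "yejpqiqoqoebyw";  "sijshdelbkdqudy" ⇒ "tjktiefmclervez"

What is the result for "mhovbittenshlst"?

The pattern: shift every letter 1 place forward in the alphabet (wrapping around).
Doing the same to "mhovbittenshlst": "nipwcjuufotimtu".

nipwcjuufotimtu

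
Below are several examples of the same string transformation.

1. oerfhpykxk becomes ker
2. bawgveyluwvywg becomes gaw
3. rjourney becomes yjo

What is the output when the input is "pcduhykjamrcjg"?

Rule — swap the first and last characters, then keep only the first 3 characters.
Working it through for "pcduhykjamrcjg": intermediate "gcduhykjamrcjp", final "gcd".
(Check on "bawgveyluwvywg": → "gawgveyluwvywb" → "gaw" ✓)

gcd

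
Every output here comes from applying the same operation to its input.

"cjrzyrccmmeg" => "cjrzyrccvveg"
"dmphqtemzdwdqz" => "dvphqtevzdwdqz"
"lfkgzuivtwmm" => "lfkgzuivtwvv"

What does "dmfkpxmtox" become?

dvfkpxvtox

Rule — replace every "m" with "v".
For "dmfkpxmtox" the result is "dvfkpxvtox".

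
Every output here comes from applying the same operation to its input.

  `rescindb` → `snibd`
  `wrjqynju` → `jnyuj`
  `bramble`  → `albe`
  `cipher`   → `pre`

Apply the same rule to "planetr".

ater

Looking at the pairs, the operation is to swap each adjacent pair of characters (1↔2, 3↔4, ...), then delete the first 3 characters.
For "planetr", step one produces "lpnater"; step two turns that into "ater".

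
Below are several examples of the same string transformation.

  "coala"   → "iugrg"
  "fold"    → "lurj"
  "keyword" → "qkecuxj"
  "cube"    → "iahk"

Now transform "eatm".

Looking at the pairs, the operation is to shift every letter 6 places forward in the alphabet (wrapping around).
"eatm" → "kgzs".

kgzs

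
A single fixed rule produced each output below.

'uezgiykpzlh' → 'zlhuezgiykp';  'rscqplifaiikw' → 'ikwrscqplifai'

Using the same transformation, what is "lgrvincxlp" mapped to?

The transformation: move the last 3 characters to the front (rotate right by 3).
So "lgrvincxlp" becomes "xlplgrvinc".

xlplgrvinc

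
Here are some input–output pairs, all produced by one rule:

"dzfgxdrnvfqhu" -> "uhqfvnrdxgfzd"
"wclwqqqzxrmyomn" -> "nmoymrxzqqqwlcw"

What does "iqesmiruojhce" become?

echjourimseqi

The pattern: reverse the string.
"iqesmiruojhce" → "echjourimseqi".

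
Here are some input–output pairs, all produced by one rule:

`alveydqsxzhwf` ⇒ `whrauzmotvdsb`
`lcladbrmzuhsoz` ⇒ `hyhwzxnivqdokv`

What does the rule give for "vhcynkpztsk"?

The rule is to shift every letter 4 places backward in the alphabet (wrapping around).
On "vhcynkpztsk" that produces "rdyujglvpog".

rdyujglvpog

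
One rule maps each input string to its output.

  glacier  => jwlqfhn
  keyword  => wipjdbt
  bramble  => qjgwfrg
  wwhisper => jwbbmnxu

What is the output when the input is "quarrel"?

jqvzfww

The transformation: shift every letter 5 places forward in the alphabet (wrapping around), then move the last 2 characters to the front (rotate right by 2).
Starting from "quarrel": after the first operation, "vzfwwjq"; after the second, "jqvzfww".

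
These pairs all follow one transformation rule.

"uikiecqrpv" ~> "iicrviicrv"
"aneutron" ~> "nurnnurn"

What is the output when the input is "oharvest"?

hrethret

What's happening: keep every other character starting from the second (positions 2nd, 4th, 6th, ...), then write the whole string twice.
Working it through for "oharvest": intermediate "hret", final "hrethret".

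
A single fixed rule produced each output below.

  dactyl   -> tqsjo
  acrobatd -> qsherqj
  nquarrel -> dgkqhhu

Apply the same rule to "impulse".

ycfkbi

Rule — shift every letter 10 places backward in the alphabet (wrapping around), then delete the last character.
Applying both steps to "impulse": "ycfkbiu", then "ycfkbi".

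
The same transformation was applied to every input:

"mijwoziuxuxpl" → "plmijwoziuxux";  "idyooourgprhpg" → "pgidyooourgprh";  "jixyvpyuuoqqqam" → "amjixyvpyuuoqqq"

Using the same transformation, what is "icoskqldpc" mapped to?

pcicoskqld

Rule — move the last 2 characters to the front (rotate right by 2).
So "icoskqldpc" becomes "pcicoskqld".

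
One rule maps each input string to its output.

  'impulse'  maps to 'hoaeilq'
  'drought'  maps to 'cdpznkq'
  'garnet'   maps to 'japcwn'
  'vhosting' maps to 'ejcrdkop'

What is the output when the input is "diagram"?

Rule — move the last 3 characters to the front (rotate right by 3), then shift every letter 4 places backward in the alphabet (wrapping around).
Applying both steps to "diagram": "ramdiag", then "nwizewc".
(Check on "impulse": → "lseimpu" → "hoaeilq" ✓)

nwizewc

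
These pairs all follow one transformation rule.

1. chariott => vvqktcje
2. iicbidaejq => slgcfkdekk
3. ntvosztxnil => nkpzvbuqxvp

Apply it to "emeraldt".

vfnctgog

In each case the input is transformed by: shift every letter 2 places forward in the alphabet (wrapping around), then reverse the string.
Working it through for "emeraldt": intermediate "gogtcnfv", final "vfnctgog".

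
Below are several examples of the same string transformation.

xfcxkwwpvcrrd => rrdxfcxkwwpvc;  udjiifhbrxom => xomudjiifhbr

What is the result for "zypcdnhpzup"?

Each output is the input with this applied: move the last 3 characters to the front (rotate right by 3).
Doing the same to "zypcdnhpzup": "zupzypcdnhp".

zupzypcdnhp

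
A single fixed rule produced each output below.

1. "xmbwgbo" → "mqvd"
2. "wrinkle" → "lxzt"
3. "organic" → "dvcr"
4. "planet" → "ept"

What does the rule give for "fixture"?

umjt

Each output is the input with this applied: keep every other character starting from the first (positions 1st, 3rd, 5th, ...), then shift every letter 11 places backward in the alphabet (wrapping around).
On "fixture" that produces "umjt".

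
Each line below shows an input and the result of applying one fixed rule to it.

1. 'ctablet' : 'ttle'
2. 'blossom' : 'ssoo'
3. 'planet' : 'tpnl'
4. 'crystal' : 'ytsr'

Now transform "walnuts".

wuts

What's happening: sort the characters into reverse alphabetical order, then keep only the first 4 characters.
Applying both steps to "walnuts": "wutsnla", then "wuts".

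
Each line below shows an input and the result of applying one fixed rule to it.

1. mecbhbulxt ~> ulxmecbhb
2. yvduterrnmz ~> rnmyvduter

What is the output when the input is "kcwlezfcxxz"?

cxxkcwlezf

What's happening: delete the last character, then move the last 3 characters to the front (rotate right by 3).
Working it through for "kcwlezfcxxz": intermediate "kcwlezfcxx", final "cxxkcwlezf".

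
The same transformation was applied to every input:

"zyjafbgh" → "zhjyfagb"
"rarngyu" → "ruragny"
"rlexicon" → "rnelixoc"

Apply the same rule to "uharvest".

In each case the input is transformed by: move the last character to the front, then swap each adjacent pair of characters (1↔2, 3↔4, ...).
Applying both steps to "uharvest": "tuharves", then "utahvrse".

utahvrse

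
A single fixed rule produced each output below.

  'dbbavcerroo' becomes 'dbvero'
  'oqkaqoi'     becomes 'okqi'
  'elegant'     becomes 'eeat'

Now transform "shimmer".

The pattern: keep every other character starting from the first (positions 1st, 3rd, 5th, ...).
On "shimmer" that produces "simr".

simr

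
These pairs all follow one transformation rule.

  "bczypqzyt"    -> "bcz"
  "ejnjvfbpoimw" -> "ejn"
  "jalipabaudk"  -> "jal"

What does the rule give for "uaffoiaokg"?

Rule — keep only the first 3 characters.
"uaffoiaokg" → "uaf".

uaf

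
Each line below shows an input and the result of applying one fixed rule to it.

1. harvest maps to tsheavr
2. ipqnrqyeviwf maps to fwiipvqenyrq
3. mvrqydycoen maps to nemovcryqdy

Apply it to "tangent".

Looking at the pairs, the operation is to move the last character to the front, then take characters alternately from the front and the back (1st, last, 2nd, 2nd-last, ...).
Applying both steps to "tangent": "ttangen", then "tnteagn".

tnteagn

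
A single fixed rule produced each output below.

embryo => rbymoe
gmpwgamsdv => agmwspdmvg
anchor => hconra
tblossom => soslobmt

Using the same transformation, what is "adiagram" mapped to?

gariadma

Looking at the pairs, the operation is to swap the front and back halves of the string, then take characters alternately from the front and the back (1st, last, 2nd, 2nd-last, ...).
Starting from "adiagram": after the first operation, "gramadia"; after the second, "gariadma".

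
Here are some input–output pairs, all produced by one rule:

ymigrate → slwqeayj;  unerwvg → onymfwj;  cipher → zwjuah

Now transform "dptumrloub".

Rule — move the last 3 characters to the front (rotate right by 3), then shift every letter 8 places backward in the alphabet (wrapping around).
For "dptumrloub", step one produces "oubdptumrl"; step two turns that into "gmtvhlmejd".

gmtvhlmejd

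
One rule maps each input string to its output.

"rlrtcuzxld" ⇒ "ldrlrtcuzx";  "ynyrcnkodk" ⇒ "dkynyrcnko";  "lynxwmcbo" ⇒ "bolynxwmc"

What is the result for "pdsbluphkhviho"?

Looking at the pairs, the operation is to move the last 2 characters to the front (rotate right by 2).
So "pdsbluphkhviho" becomes "hopdsbluphkhvi".

hopdsbluphkhvi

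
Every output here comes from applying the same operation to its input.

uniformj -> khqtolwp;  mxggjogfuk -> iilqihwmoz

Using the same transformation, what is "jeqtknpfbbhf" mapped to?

svmprhddjhlg

Rule — move the first 2 characters to the end (rotate left by 2), then shift every letter 2 places forward in the alphabet (wrapping around).
Applying that to "jeqtknpfbbhf" gives "svmprhddjhlg".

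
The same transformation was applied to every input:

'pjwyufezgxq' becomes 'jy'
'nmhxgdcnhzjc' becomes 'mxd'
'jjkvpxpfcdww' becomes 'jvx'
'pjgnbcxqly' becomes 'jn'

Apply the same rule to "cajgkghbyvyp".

Rule — keep every other character starting from the second (positions 2nd, 4th, 6th, ...), then delete the last 3 characters.
Working it through for "cajgkghbyvyp": intermediate "aggbvp", final "agg".
(Check on "jjkvpxpfcdww": → "jvxfdw" → "jvx" ✓)

agg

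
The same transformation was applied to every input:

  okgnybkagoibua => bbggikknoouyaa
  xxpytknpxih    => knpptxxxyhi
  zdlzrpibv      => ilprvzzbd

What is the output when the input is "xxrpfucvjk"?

jkpruvxxcf

Rule — sort the characters into alphabetical order, then move the first 2 characters to the end (rotate left by 2).
Starting from "xxrpfucvjk": after the first operation, "cfjkpruvxx"; after the second, "jkpruvxxcf".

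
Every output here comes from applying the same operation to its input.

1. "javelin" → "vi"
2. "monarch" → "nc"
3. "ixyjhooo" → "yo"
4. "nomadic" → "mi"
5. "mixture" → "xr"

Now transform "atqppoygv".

qov

Each output is the input with this applied: keep one character in every 3, starting at position 3 (positions 3rd, 6th, 9th, ...).
For "atqppoygv" the result is "qov".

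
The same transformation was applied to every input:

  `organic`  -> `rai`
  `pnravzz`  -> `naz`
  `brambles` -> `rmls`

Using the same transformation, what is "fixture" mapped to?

itr

In each case the input is transformed by: keep every other character starting from the second (positions 2nd, 4th, 6th, ...).
"fixture" → "itr".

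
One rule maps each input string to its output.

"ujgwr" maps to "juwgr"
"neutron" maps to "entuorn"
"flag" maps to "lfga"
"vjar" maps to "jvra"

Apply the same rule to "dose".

What's happening: swap each adjacent pair of characters (1↔2, 3↔4, ...).
"dose" → "odes".

odes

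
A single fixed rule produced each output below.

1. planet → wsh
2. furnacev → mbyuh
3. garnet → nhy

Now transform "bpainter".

iwhpu

What's happening: delete the last 3 characters, then shift every letter 7 places forward in the alphabet (wrapping around).
Working it through for "bpainter": intermediate "bpain", final "iwhpu".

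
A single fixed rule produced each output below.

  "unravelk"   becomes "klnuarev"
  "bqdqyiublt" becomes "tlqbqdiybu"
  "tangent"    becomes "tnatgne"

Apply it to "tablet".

teatlb

The rule is to move the last 2 characters to the front (rotate right by 2), then swap each adjacent pair of characters (1↔2, 3↔4, ...).
Applying that to "tablet" gives "teatlb".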